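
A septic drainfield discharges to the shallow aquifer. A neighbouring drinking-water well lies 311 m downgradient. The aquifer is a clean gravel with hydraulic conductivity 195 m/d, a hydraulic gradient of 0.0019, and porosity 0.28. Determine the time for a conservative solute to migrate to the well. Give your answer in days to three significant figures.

235 days

q = Ki = 195 × 0.0019 = 0.3705 m/d
Average linear velocity = 0.3705 / 0.28 = 1.323 m/d
t = L / v = 311 / 1.323 = 235.0 d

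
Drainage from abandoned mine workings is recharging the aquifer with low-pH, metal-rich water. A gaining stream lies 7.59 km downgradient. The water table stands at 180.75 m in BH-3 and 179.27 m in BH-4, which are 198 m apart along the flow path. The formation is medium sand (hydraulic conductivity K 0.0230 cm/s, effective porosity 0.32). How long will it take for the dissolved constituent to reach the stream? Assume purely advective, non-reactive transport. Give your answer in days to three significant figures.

16400 days

Hydraulic gradient i = (180.75 − 179.27) / 198 = 1.48 / 198 = 0.007475
K = 0.0230 cm/s × 864 = 19.87 m/d
Specific discharge q = 19.87 × 0.007475 = 0.1485 m/d
v = Ki/n = 19.87·0.007475/0.32 = 0.4642 m/d
L = 7.59 km = 7590 m
t = L / v = 7590 / 0.4642 = 16350 d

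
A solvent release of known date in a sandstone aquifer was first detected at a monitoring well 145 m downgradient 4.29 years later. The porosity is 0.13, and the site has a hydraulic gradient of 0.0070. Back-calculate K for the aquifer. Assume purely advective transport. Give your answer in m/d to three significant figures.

1.72 m/d

t = 4.29 years = 1566 d
v = L / t = 145 / 1566 = 0.09260 m/d
K = v · n / i = 0.09260 × 0.13 / 0.0070 = 1.72 m/d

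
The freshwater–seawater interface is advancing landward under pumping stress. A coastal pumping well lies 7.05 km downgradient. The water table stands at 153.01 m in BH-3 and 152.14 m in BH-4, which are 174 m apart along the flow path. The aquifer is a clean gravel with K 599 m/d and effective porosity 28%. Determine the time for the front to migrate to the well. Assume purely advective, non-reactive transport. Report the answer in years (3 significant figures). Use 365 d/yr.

1.81 years

Hydraulic gradient i = (153.01 − 152.14) / 174 = 0.87 / 174 = 0.005000
q = Ki = 599 × 0.005000 = 2.995 m/d
v_s = q/n_e = 2.995/0.28 = 10.70 m/d
L = 7.05 km = 7050 m
t = L / v = 7050 / 10.70 = 659.1 d
   = 659.1 / 365 = 1.81 yr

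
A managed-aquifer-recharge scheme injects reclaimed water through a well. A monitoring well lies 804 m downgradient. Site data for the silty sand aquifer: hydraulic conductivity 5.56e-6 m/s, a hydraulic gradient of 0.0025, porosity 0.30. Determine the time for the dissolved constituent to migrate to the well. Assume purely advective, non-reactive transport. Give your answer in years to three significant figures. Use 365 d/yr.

550 years

K = 5.56e-6 m/s × 86400 s/d = 0.4804 m/d
Specific discharge q = 0.4804 × 0.0025 = 0.001201 m/d
Seepage velocity v = q / n = 0.001201 / 0.30 = 0.004003 m/d
t = L / v = 804 / 0.004003 = 200800 d
   = 200800 / 365 = 550 yr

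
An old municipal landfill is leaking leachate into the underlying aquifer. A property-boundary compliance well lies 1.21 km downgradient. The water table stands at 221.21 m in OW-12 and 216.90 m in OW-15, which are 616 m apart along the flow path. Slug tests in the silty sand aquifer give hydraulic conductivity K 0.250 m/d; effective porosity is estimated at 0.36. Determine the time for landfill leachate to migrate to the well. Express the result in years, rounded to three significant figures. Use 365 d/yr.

Hydraulic gradient i = (221.21 − 216.90) / 616 = 4.31 / 616 = 0.006997
Darcy flux q = K·i = 0.250 × 0.006997 = 0.001749 m/d
Seepage velocity v = q / n = 0.001749 / 0.36 = 0.004859 m/d
L = 1.21 km = 1210 m
t = L / v = 1210 / 0.004859 = 249000 d
   = 249000 / 365 = 682 yr

682 years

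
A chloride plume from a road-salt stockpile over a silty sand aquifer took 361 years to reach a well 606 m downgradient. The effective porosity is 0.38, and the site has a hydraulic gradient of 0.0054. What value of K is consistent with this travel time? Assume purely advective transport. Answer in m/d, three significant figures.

0.324 m/d

t = 361 years = 131800 d
v = L / t = 606 / 131800 = 0.004599 m/d
K = v · n / i = 0.004599 × 0.38 / 0.0054 = 0.324 m/d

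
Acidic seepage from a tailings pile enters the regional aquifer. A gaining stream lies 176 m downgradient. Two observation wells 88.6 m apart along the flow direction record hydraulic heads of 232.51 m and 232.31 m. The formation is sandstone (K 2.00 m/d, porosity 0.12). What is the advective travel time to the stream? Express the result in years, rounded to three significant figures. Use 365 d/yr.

Hydraulic gradient i = (232.51 − 232.31) / 88.6 = 0.20 / 88.6 = 0.002257
Darcy flux q = K·i = 2.00 × 0.002257 = 0.004515 m/d
Seepage velocity v = q / n = 0.004515 / 0.12 = 0.03762 m/d
t = L / v = 176 / 0.03762 = 4678 d
   = 4678 / 365 = 12.8 yr

12.8 years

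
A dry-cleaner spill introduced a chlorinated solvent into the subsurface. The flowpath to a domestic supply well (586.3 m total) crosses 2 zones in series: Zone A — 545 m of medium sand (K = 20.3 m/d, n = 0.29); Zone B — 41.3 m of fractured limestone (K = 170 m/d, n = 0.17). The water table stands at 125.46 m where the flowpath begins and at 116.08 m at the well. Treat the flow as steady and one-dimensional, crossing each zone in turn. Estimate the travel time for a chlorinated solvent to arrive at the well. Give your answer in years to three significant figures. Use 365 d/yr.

Total head drop ΔH = 125.46 − 116.08 = 9.38 m
Steady 1-D flow in series ⇒ the Darcy flux q is identical in every zone and the zone head losses add (resistances L/K in series).
Σ(L/K) = 545/20.3 + 41.3/170 = 26.85 + 0.2429 = 27.09 d
q = ΔH / Σ(L/K) = 9.38 / 27.09 = 0.3463 m/d (same in every zone)
Zone A: v = q/n = 0.3463/0.29 = 1.194 m/d → t_A = 545/1.194 = 456.5 d
Zone B: v = q/n = 0.3463/0.17 = 2.037 m/d → t_B = 41.3/2.037 = 20.28 d
Total t = 456.5 + 20.28 = 476.7 d
   = 476.7 / 365 = 1.31 yr

1.31 years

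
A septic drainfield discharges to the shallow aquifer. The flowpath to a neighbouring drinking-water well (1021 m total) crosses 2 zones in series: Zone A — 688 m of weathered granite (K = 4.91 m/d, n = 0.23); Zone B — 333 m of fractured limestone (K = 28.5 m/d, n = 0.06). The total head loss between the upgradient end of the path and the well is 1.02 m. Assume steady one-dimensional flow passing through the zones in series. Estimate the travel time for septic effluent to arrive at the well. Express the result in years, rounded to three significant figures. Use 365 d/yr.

Continuity: the same q passes through each zone, so ΔH = q·Σ(L_j/K_j) — the zones act as resistances in series.
Σ(L/K) = 688/4.91 + 333/28.5 = 140.1 + 11.68 = 151.8 d
q = ΔH / Σ(L/K) = 1.02 / 151.8 = 0.006719 m/d (same in every zone)
Zone A: v = q/n = 0.006719/0.23 = 0.02921 m/d → t_A = 688/0.02921 = 23550 d
Zone B: v = q/n = 0.006719/0.06 = 0.1120 m/d → t_B = 333/0.1120 = 2974 d
Total t = 23550 + 2974 = 26520 d
   = 26520 / 365 = 72.7 yr

72.7 years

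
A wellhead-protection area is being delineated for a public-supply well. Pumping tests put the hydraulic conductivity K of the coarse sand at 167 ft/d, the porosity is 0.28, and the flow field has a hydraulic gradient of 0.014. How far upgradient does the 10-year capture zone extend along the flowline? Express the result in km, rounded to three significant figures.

K = 167 ft/d × 0.3048 = 50.90 m/d
Specific discharge q = 50.90 × 0.014 = 0.7126 m/d
v_s = q/n_e = 0.7126/0.28 = 2.545 m/d
T = 10 yr × 365 = 3650 d
L = v × T = 2.545 × 3650 = 9290 m
   = 9.29 km

9.29 km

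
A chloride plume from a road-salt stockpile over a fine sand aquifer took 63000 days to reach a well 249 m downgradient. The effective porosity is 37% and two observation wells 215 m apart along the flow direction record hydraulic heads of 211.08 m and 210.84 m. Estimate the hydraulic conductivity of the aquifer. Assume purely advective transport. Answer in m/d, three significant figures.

Hydraulic gradient i = (211.08 − 210.84) / 215 = 0.24 / 215 = 0.001116
v = L / t = 249 / 63000 = 0.003952 m/d
K = v · n / i = 0.003952 × 0.37 / 0.001116 = 1.31 m/d

1.31 m/d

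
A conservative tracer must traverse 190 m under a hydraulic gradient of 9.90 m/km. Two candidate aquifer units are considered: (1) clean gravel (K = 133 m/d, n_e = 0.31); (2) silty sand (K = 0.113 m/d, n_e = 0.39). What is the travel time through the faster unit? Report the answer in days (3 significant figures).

Unit 1 (clean gravel): v = 133×0.0099/0.31 = 4.247 m/d, t = 190/4.247 = 44.73 d
Unit 2 (silty sand): v = 0.113×0.0099/0.39 = 0.002868 m/d, t = 190/0.002868 = 66240 d
Faster unit: t = 44.7 d

44.7 days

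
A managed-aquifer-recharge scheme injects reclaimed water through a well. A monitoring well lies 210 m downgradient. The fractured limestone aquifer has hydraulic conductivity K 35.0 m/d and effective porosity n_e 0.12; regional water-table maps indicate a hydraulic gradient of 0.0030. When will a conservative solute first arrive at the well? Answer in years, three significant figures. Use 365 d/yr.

Darcy flux q = K·i = 35.0 × 0.0030 = 0.1050 m/d
v_s = q/n_e = 0.1050/0.12 = 0.8750 m/d
t = L / v = 210 / 0.8750 = 240.0 d
   = 240.0 / 365 = 0.658 yr

0.658 years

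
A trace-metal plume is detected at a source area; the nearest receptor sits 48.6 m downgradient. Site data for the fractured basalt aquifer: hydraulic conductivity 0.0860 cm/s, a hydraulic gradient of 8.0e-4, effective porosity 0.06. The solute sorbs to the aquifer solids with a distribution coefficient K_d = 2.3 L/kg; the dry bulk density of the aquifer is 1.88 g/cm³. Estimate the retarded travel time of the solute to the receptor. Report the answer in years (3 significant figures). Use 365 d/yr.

9.82 years

K = 0.0860 cm/s × 864 = 74.30 m/d
q = Ki = 74.30 × 8.0e-4 = 0.05944 m/d
v_s = q/n_e = 0.05944/0.06 = 0.9907 m/d
Retardation R = 1 + ρ_b·K_d/n = 1 + 1.88×2.3/0.06 = 73.07
Contaminant velocity v_c = v/R = 0.9907/73.07 = 0.01356 m/d
t = L/v_c = 48.6/0.01356 = 3584 d
   = 3584/365 = 9.82 yr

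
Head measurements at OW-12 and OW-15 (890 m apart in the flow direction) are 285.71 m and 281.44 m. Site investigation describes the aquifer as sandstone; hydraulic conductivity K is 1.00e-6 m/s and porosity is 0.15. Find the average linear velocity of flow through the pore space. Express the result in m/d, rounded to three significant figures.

Hydraulic gradient i = (285.71 − 281.44) / 890 = 4.27 / 890 = 0.004798
K = 1.00e-6 m/s × 86400 s/d = 0.08640 m/d
q = Ki = 0.08640 × 0.004798 = 4.145e-4 m/d
v = Ki/n = 0.08640·0.004798/0.15 = 0.002764 m/d

0.00276 m/d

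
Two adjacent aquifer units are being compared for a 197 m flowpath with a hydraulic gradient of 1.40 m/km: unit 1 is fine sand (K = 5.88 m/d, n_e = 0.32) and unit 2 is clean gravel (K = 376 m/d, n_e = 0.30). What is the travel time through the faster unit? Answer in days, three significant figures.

112 days

Unit 1 (fine sand): v = 5.88×0.0014/0.32 = 0.02572 m/d, t = 197/0.02572 = 7658 d
Unit 2 (clean gravel): v = 376×0.0014/0.30 = 1.755 m/d, t = 197/1.755 = 112.3 d
Faster unit: t = 112 d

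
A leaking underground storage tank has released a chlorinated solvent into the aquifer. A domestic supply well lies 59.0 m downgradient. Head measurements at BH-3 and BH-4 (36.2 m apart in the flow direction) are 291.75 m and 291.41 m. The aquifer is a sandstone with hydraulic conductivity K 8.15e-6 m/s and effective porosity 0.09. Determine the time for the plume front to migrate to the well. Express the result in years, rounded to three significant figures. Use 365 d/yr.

2.20 years

Hydraulic gradient i = (291.75 − 291.41) / 36.2 = 0.34 / 36.2 = 0.009392
K = 8.15e-6 m/s × 86400 s/d = 0.7042 m/d
Darcy flux q = K·i = 0.7042 × 0.009392 = 0.006614 m/d
Average linear velocity = 0.006614 / 0.09 = 0.07349 m/d
t = L / v = 59.0 / 0.07349 = 802.9 d
   = 802.9 / 365 = 2.20 yr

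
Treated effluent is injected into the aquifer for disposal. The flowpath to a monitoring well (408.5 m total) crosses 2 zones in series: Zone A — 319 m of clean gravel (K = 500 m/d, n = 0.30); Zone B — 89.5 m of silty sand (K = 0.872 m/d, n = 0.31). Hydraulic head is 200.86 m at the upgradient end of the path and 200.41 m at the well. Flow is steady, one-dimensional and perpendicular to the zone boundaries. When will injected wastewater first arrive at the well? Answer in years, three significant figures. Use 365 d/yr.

77.6 years

Total head drop ΔH = 200.86 − 200.41 = 0.45 m
Continuity: the same q passes through each zone, so ΔH = q·Σ(L_j/K_j) — the zones act as resistances in series.
Σ(L/K) = 319/500 + 89.5/0.872 = 0.6380 + 102.6 = 103.3 d
q = ΔH / Σ(L/K) = 0.45 / 103.3 = 0.004357 m/d (same in every zone)
Zone A: v = q/n = 0.004357/0.30 = 0.01452 m/d → t_A = 319/0.01452 = 21960 d
Zone B: v = q/n = 0.004357/0.31 = 0.01406 m/d → t_B = 89.5/0.01406 = 6368 d
Total t = 21960 + 6368 = 28330 d
   = 28330 / 365 = 77.6 yr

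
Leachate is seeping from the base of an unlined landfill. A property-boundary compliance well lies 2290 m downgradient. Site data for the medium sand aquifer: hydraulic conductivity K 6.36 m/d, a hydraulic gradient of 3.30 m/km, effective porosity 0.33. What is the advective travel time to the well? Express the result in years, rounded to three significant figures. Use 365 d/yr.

Specific discharge q = 6.36 × 0.0033 = 0.02099 m/d
Average linear velocity = 0.02099 / 0.33 = 0.06360 m/d
t = L / v = 2290 / 0.06360 = 36010 d
   = 36010 / 365 = 98.6 yr

98.6 years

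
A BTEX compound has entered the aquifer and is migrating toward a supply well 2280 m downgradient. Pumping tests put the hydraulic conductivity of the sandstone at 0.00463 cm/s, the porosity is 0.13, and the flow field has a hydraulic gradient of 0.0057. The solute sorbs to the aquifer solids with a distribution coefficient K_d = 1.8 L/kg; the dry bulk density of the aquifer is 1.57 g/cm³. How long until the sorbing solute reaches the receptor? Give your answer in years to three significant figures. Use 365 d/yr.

810 years

K = 0.00463 cm/s × 864 = 4.000 m/d
Specific discharge q = 4.000 × 0.0057 = 0.02280 m/d
v = Ki/n = 4.000·0.0057/0.13 = 0.1754 m/d
Retardation R = 1 + ρ_b·K_d/n = 1 + 1.57×1.8/0.13 = 22.74
Contaminant velocity v_c = v/R = 0.1754/22.74 = 0.007714 m/d
t = L/v_c = 2280/0.007714 = 295600 d
   = 295600/365 = 810 yr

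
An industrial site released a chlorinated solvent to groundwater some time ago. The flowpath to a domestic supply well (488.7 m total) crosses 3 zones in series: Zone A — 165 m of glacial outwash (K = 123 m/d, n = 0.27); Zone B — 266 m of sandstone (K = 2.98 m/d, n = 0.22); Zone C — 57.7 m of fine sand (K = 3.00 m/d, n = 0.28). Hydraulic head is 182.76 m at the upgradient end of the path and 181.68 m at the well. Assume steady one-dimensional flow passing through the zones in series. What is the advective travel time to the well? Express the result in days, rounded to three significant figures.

12100 days

Total head drop ΔH = 182.76 − 181.68 = 1.08 m
Continuity: the same q passes through each zone, so ΔH = q·Σ(L_j/K_j) — the zones act as resistances in series.
Σ(L/K) = 165/123 + 266/2.98 + 57.7/3.00 = 1.341 + 89.26 + 19.23 = 109.8 d
q = ΔH / Σ(L/K) = 1.08 / 109.8 = 0.009833 m/d (same in every zone)
Zone A: v = q/n = 0.009833/0.27 = 0.03642 m/d → t_A = 165/0.03642 = 4531 d
Zone B: v = q/n = 0.009833/0.22 = 0.04469 m/d → t_B = 266/0.04469 = 5952 d
Zone C: v = q/n = 0.009833/0.28 = 0.03512 m/d → t_C = 57.7/0.03512 = 1643 d
Total t = 4531 + 5952 + 1643 = 12130 d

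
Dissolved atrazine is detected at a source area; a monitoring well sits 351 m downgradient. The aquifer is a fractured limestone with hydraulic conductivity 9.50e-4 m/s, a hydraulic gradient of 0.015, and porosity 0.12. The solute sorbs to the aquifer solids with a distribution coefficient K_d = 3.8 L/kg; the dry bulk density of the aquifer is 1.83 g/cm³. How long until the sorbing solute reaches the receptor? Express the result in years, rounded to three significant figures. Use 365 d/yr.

K = 9.50e-4 m/s × 86400 s/d = 82.08 m/d
q = Ki = 82.08 × 0.015 = 1.231 m/d
v_s = q/n_e = 1.231/0.12 = 10.26 m/d
Retardation R = 1 + ρ_b·K_d/n = 1 + 1.83×3.8/0.12 = 58.95
Contaminant velocity v_c = v/R = 10.26/58.95 = 0.1740 m/d
t = L/v_c = 351/0.1740 = 2017 d
   = 2017/365 = 5.53 yr

5.53 years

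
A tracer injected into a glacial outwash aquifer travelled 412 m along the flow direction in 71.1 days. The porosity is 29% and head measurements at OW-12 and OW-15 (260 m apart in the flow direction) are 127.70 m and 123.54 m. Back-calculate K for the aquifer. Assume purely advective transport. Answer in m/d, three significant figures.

105 m/d

Hydraulic gradient i = (127.70 − 123.54) / 260 = 4.16 / 260 = 0.01600
v = L / t = 412 / 71.1 = 5.795 m/d
K = v · n / i = 5.795 × 0.29 / 0.01600 = 105 m/d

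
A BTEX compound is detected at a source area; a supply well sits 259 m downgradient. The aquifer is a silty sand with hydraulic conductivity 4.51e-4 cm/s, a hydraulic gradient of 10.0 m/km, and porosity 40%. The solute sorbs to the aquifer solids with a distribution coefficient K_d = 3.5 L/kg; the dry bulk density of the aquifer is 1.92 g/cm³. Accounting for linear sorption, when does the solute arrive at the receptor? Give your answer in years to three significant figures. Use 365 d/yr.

1300 years

K = 4.51e-4 cm/s × 864 = 0.3897 m/d
Darcy flux q = K·i = 0.3897 × 0.010 = 0.003897 m/d
v_s = q/n_e = 0.003897/0.40 = 0.009742 m/d
Retardation R = 1 + ρ_b·K_d/n = 1 + 1.92×3.5/0.40 = 17.80
Contaminant velocity v_c = v/R = 0.009742/17.80 = 5.473e-4 m/d
t = L/v_c = 259/5.473e-4 = 473200 d
   = 473200/365 = 1300 yr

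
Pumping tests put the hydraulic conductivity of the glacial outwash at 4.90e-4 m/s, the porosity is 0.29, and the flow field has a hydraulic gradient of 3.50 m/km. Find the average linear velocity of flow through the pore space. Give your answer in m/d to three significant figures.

0.511 m/d

K = 4.90e-4 m/s × 86400 s/d = 42.34 m/d
q = Ki = 42.34 × 0.0035 = 0.1482 m/d
v_s = q/n_e = 0.1482/0.29 = 0.5110 m/d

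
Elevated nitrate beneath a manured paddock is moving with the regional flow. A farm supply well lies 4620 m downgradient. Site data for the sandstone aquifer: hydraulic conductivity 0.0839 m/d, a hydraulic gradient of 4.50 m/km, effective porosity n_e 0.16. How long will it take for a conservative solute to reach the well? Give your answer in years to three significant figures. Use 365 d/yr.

Specific discharge q = 0.0839 × 0.0045 = 3.776e-4 m/d
Average linear velocity = 3.776e-4 / 0.16 = 0.002360 m/d
t = L / v = 4620 / 0.002360 = 1.958e6 d
   = 1.958e6 / 365 = 5360 yr

5360 years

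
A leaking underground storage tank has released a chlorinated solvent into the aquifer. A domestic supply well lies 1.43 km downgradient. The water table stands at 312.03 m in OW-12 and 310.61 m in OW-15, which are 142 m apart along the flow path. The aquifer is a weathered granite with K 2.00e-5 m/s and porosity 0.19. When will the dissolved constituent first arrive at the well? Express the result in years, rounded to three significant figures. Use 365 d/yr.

43.1 years

Hydraulic gradient i = (312.03 − 310.61) / 142 = 1.42 / 142 = 0.01000
K = 2.00e-5 m/s × 86400 s/d = 1.728 m/d
Darcy flux q = K·i = 1.728 × 0.01000 = 0.01728 m/d
Average linear velocity = 0.01728 / 0.19 = 0.09095 m/d
L = 1.43 km = 1430 m
t = L / v = 1430 / 0.09095 = 15720 d
   = 15720 / 365 = 43.1 yr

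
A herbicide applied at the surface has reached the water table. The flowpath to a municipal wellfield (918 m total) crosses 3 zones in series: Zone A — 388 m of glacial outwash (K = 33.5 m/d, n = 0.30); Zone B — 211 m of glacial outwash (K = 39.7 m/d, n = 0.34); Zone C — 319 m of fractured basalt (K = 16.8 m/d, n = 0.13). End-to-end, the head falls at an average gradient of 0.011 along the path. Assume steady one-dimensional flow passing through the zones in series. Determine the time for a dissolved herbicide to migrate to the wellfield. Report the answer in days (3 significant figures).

Steady 1-D flow in series ⇒ the Darcy flux q is identical in every zone and the zone head losses add (resistances L/K in series).
Σ(L/K) = 388/33.5 + 211/39.7 + 319/16.8 = 11.58 + 5.315 + 18.99 = 35.89 d
K_eq = L_total / Σ(L/K) = 918 / 35.89 = 25.58 m/d
q = K_eq · i = 25.58 × 0.011 = 0.2814 m/d (same in every zone)
Zone A: v = q/n = 0.2814/0.30 = 0.9380 m/d → t_A = 388/0.9380 = 413.6 d
Zone B: v = q/n = 0.2814/0.34 = 0.8276 m/d → t_B = 211/0.8276 = 254.9 d
Zone C: v = q/n = 0.2814/0.13 = 2.165 m/d → t_C = 319/2.165 = 147.4 d
Total t = 413.6 + 254.9 + 147.4 = 816.0 d

816 days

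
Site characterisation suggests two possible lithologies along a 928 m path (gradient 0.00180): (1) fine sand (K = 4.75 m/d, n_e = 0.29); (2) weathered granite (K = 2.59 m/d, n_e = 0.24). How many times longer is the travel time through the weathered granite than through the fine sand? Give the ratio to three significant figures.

1.52

Unit 1 (fine sand): v = 4.75×0.0018/0.29 = 0.02948 m/d, t = 928/0.02948 = 31480 d
Unit 2 (weathered granite): v = 2.59×0.0018/0.24 = 0.01942 m/d, t = 928/0.01942 = 47770 d
t(weathered granite) / t(fine sand) = 47770/31480 = 1.52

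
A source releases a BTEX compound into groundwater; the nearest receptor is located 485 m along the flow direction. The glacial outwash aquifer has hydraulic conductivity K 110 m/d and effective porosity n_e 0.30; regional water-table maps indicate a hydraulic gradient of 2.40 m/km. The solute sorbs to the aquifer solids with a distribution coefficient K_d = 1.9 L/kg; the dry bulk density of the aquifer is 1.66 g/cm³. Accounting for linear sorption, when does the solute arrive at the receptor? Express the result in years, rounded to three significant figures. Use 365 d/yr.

17.4 years

Specific discharge q = 110 × 0.0024 = 0.2640 m/d
v = Ki/n = 110·0.0024/0.30 = 0.8800 m/d
Retardation R = 1 + ρ_b·K_d/n = 1 + 1.66×1.9/0.30 = 11.51
Contaminant velocity v_c = v/R = 0.8800/11.51 = 0.07643 m/d
t = L/v_c = 485/0.07643 = 6345 d
   = 6345/365 = 17.4 yr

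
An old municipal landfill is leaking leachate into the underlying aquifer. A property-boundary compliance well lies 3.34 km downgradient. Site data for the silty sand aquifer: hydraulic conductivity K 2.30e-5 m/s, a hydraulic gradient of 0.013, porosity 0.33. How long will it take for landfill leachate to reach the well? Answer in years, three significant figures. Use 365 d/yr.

K = 2.30e-5 m/s × 86400 s/d = 1.987 m/d
Specific discharge q = 1.987 × 0.013 = 0.02583 m/d
Average linear velocity = 0.02583 / 0.33 = 0.07828 m/d
L = 3.34 km = 3340 m
t = L / v = 3340 / 0.07828 = 42670 d
   = 42670 / 365 = 117 yr

117 years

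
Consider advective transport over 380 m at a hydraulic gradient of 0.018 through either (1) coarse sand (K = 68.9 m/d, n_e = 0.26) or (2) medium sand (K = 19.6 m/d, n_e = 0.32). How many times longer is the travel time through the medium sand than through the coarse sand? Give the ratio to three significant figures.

Unit 1 (coarse sand): v = 68.9×0.018/0.26 = 4.770 m/d, t = 380/4.770 = 79.66 d
Unit 2 (medium sand): v = 19.6×0.018/0.32 = 1.103 m/d, t = 380/1.103 = 344.7 d
t(medium sand) / t(coarse sand) = 344.7/79.66 = 4.33

4.33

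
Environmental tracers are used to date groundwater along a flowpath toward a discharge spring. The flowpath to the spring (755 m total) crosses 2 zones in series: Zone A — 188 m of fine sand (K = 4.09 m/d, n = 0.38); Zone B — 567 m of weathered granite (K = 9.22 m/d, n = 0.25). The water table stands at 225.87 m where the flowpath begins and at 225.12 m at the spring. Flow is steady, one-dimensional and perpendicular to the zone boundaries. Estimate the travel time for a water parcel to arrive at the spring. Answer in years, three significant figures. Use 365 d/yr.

83.7 years

Total head drop ΔH = 225.87 − 225.12 = 0.75 m
Continuity: the same q passes through each zone, so ΔH = q·Σ(L_j/K_j) — the zones act as resistances in series.
Σ(L/K) = 188/4.09 + 567/9.22 = 45.97 + 61.50 = 107.5 d
q = ΔH / Σ(L/K) = 0.75 / 107.5 = 0.006979 m/d (same in every zone)
Zone A: v = q/n = 0.006979/0.38 = 0.01837 m/d → t_A = 188/0.01837 = 10240 d
Zone B: v = q/n = 0.006979/0.25 = 0.02792 m/d → t_B = 567/0.02792 = 20310 d
Total t = 10240 + 20310 = 30550 d
   = 30550 / 365 = 83.7 yr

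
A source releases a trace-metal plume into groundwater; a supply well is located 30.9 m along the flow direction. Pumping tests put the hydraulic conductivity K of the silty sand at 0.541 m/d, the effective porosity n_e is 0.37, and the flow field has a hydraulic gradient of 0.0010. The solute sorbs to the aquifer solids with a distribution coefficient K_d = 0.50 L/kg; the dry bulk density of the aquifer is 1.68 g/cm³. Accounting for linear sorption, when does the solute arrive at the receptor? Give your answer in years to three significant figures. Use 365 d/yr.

189 years

Specific discharge q = 0.541 × 0.0010 = 5.410e-4 m/d
v_s = q/n_e = 5.410e-4/0.37 = 0.001462 m/d
Retardation R = 1 + ρ_b·K_d/n = 1 + 1.68×0.50/0.37 = 3.270
Contaminant velocity v_c = v/R = 0.001462/3.270 = 4.471e-4 m/d
t = L/v_c = 30.9/4.471e-4 = 69110 d
   = 69110/365 = 189 yr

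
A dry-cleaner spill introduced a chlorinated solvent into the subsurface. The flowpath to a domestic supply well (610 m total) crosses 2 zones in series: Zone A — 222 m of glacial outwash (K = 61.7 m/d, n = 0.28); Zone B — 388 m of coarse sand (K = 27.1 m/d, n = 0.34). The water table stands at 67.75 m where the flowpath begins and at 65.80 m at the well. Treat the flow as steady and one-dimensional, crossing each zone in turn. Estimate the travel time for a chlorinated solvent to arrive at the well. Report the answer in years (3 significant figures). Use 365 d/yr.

4.89 years

Total head drop ΔH = 67.75 − 65.80 = 1.95 m
Continuity: the same q passes through each zone, so ΔH = q·Σ(L_j/K_j) — the zones act as resistances in series.
Σ(L/K) = 222/61.7 + 388/27.1 = 3.598 + 14.32 = 17.92 d
q = ΔH / Σ(L/K) = 1.95 / 17.92 = 0.1088 m/d (same in every zone)
Zone A: v = q/n = 0.1088/0.28 = 0.3887 m/d → t_A = 222/0.3887 = 571.1 d
Zone B: v = q/n = 0.1088/0.34 = 0.3201 m/d → t_B = 388/0.3201 = 1212 d
Total t = 571.1 + 1212 = 1783 d
   = 1783 / 365 = 4.89 yr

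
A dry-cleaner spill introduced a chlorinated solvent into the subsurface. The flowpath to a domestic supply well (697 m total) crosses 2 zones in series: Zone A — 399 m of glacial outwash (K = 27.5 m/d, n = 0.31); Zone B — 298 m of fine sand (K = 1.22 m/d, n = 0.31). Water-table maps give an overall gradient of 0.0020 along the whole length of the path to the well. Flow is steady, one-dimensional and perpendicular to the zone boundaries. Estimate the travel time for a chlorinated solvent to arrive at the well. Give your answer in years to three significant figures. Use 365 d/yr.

For zones in series the flux q is common to all zones; the equivalent conductivity is the harmonic (thickness-weighted) mean, K_eq = L_total / Σ(L_j/K_j).
Σ(L/K) = 399/27.5 + 298/1.22 = 14.51 + 244.3 = 258.8 d
K_eq = L_total / Σ(L/K) = 697 / 258.8 = 2.693 m/d
q = K_eq · i = 2.693 × 0.0020 = 0.005387 m/d (same in every zone)
Zone A: v = q/n = 0.005387/0.31 = 0.01738 m/d → t_A = 399/0.01738 = 22960 d
Zone B: v = q/n = 0.005387/0.31 = 0.01738 m/d → t_B = 298/0.01738 = 17150 d
Total t = 22960 + 17150 = 40110 d
   = 40110 / 365 = 110 yr

110 years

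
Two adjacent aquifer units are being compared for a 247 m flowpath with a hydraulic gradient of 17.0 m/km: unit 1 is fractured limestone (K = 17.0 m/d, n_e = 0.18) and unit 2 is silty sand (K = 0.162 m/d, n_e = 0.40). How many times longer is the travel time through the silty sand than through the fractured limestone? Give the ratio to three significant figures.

233

Unit 1 (fractured limestone): v = 17.0×0.017/0.18 = 1.606 m/d, t = 247/1.606 = 153.8 d
Unit 2 (silty sand): v = 0.162×0.017/0.40 = 0.006885 m/d, t = 247/0.006885 = 35880 d
t(silty sand) / t(fractured limestone) = 35880/153.8 = 233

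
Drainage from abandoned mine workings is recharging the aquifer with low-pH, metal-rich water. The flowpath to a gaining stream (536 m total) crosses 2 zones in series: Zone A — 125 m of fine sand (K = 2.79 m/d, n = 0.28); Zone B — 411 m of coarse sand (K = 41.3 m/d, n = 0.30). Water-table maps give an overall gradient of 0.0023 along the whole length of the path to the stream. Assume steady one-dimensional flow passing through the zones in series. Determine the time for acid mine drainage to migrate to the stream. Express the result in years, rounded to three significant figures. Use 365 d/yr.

Steady 1-D flow in series ⇒ the Darcy flux q is identical in every zone and the zone head losses add (resistances L/K in series).
Σ(L/K) = 125/2.79 + 411/41.3 = 44.80 + 9.952 = 54.75 d
K_eq = L_total / Σ(L/K) = 536 / 54.75 = 9.789 m/d
q = K_eq · i = 9.789 × 0.0023 = 0.02252 m/d (same in every zone)
Zone A: v = q/n = 0.02252/0.28 = 0.08041 m/d → t_A = 125/0.08041 = 1555 d
Zone B: v = q/n = 0.02252/0.30 = 0.07505 m/d → t_B = 411/0.07505 = 5476 d
Total t = 1555 + 5476 = 7031 d
   = 7031 / 365 = 19.3 yr

19.3 years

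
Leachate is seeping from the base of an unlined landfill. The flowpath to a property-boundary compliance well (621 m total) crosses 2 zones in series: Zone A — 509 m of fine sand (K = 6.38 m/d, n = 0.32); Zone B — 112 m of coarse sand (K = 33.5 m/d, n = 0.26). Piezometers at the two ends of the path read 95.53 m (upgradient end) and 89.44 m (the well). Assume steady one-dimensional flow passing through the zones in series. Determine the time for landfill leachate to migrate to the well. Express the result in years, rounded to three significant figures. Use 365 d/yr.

Total head drop ΔH = 95.53 − 89.44 = 6.09 m
Steady 1-D flow in series ⇒ the Darcy flux q is identical in every zone and the zone head losses add (resistances L/K in series).
Σ(L/K) = 509/6.38 + 112/33.5 = 79.78 + 3.343 = 83.12 d
q = ΔH / Σ(L/K) = 6.09 / 83.12 = 0.07326 m/d (same in every zone)
Zone A: v = q/n = 0.07326/0.32 = 0.2290 m/d → t_A = 509/0.2290 = 2223 d
Zone B: v = q/n = 0.07326/0.26 = 0.2818 m/d → t_B = 112/0.2818 = 397.5 d
Total t = 2223 + 397.5 = 2621 d
   = 2621 / 365 = 7.18 yr

7.18 years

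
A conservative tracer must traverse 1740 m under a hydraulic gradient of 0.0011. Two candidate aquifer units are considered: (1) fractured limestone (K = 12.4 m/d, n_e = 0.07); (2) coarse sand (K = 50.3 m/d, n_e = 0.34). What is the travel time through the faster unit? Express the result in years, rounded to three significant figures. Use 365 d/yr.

Unit 1 (fractured limestone): v = 12.4×0.0011/0.07 = 0.1949 m/d, t = 1740/0.1949 = 8930 d
Unit 2 (coarse sand): v = 50.3×0.0011/0.34 = 0.1627 m/d, t = 1740/0.1627 = 10690 d
Faster: 8930 d / 365 = 24.5 yr

24.5 years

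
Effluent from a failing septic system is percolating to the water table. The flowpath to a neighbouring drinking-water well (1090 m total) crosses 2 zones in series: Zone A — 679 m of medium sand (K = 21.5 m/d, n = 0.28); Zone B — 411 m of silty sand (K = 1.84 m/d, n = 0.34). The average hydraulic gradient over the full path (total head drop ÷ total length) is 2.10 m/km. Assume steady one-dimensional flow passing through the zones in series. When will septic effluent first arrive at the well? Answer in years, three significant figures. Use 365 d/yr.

Continuity: the same q passes through each zone, so ΔH = q·Σ(L_j/K_j) — the zones act as resistances in series.
Σ(L/K) = 679/21.5 + 411/1.84 = 31.58 + 223.4 = 255.0 d
K_eq = L_total / Σ(L/K) = 1090 / 255.0 = 4.275 m/d
q = K_eq · i = 4.275 × 0.0021 = 0.008978 m/d (same in every zone)
Zone A: v = q/n = 0.008978/0.28 = 0.03206 m/d → t_A = 679/0.03206 = 21180 d
Zone B: v = q/n = 0.008978/0.34 = 0.02641 m/d → t_B = 411/0.02641 = 15560 d
Total t = 21180 + 15560 = 36740 d
   = 36740 / 365 = 101 yr

101 years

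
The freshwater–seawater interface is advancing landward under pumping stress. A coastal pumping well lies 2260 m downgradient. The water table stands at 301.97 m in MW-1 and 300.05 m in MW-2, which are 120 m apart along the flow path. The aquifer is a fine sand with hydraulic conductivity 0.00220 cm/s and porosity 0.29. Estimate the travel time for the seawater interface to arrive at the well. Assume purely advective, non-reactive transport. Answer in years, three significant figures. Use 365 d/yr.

Hydraulic gradient i = (301.97 − 300.05) / 120 = 1.92 / 120 = 0.01600
K = 0.00220 cm/s × 864 = 1.901 m/d
Darcy flux q = K·i = 1.901 × 0.01600 = 0.03041 m/d
v = Ki/n = 1.901·0.01600/0.29 = 0.1049 m/d
t = L / v = 2260 / 0.1049 = 21550 d
   = 21550 / 365 = 59.0 yr

59.0 years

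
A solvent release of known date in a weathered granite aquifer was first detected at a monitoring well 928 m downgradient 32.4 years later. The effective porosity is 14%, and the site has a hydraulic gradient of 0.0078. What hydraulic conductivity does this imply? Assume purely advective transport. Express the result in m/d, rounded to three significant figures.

t = 32.4 years = 11830 d
v = L / t = 928 / 11830 = 0.07847 m/d
K = v · n / i = 0.07847 × 0.14 / 0.0078 = 1.41 m/d

1.41 m/d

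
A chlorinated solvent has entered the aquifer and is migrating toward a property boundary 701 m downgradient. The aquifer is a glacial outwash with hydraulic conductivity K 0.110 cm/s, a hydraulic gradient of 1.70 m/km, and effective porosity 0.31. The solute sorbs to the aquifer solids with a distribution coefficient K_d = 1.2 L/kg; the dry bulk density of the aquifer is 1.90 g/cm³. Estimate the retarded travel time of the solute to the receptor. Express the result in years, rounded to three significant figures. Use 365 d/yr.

K = 0.110 cm/s × 864 = 95.04 m/d
Darcy flux q = K·i = 95.04 × 0.0017 = 0.1616 m/d
v = Ki/n = 95.04·0.0017/0.31 = 0.5212 m/d
Retardation R = 1 + ρ_b·K_d/n = 1 + 1.90×1.2/0.31 = 8.355
Contaminant velocity v_c = v/R = 0.5212/8.355 = 0.06238 m/d
t = L/v_c = 701/0.06238 = 11240 d
   = 11240/365 = 30.8 yr

30.8 years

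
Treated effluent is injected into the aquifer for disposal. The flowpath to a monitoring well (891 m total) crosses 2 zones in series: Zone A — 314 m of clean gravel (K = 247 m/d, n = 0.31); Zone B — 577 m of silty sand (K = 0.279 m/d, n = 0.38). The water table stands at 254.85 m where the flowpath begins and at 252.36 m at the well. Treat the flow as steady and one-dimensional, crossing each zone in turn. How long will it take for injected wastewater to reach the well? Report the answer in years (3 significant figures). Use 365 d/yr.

721 years

Total head drop ΔH = 254.85 − 252.36 = 2.49 m
Continuity: the same q passes through each zone, so ΔH = q·Σ(L_j/K_j) — the zones act as resistances in series.
Σ(L/K) = 314/247 + 577/0.279 = 1.271 + 2068 = 2069 d
q = ΔH / Σ(L/K) = 2.49 / 2069 = 0.001203 m/d (same in every zone)
Zone A: v = q/n = 0.001203/0.31 = 0.003881 m/d → t_A = 314/0.003881 = 80900 d
Zone B: v = q/n = 0.001203/0.38 = 0.003166 m/d → t_B = 577/0.003166 = 182200 d
Total t = 80900 + 182200 = 263100 d
   = 263100 / 365 = 721 yr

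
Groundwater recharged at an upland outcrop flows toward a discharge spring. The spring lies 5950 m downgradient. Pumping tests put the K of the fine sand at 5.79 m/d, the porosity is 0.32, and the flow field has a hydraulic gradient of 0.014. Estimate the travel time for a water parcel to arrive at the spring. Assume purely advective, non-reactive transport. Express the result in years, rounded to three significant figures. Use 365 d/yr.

Specific discharge q = 5.79 × 0.014 = 0.08106 m/d
v_s = q/n_e = 0.08106/0.32 = 0.2533 m/d
t = L / v = 5950 / 0.2533 = 23490 d
   = 23490 / 365 = 64.4 yr

64.4 years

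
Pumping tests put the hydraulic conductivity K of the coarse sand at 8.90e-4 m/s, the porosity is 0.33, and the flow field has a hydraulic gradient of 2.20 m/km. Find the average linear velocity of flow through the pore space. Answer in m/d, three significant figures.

0.513 m/d

K = 8.90e-4 m/s × 86400 s/d = 76.90 m/d
q = Ki = 76.90 × 0.0022 = 0.1692 m/d
v = Ki/n = 76.90·0.0022/0.33 = 0.5126 m/d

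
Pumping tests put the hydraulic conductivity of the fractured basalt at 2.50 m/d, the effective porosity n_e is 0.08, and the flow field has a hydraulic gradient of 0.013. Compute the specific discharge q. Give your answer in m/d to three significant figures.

Darcy flux q = K·i = 2.50 × 0.013 = 0.03250 m/d

0.0325 m/d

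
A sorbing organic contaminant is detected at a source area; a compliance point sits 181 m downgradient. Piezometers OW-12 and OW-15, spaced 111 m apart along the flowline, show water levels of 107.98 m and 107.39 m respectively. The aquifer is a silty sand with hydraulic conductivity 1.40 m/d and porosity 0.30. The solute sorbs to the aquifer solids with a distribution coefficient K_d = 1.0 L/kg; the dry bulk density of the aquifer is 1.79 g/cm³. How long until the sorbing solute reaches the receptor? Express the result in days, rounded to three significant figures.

50800 days

Hydraulic gradient i = (107.98 − 107.39) / 111 = 0.59 / 111 = 0.005315
q = Ki = 1.40 × 0.005315 = 0.007441 m/d
v_s = q/n_e = 0.007441/0.30 = 0.02480 m/d
Retardation R = 1 + ρ_b·K_d/n = 1 + 1.79×1.0/0.30 = 6.967
Contaminant velocity v_c = v/R = 0.02480/6.967 = 0.003560 m/d
t = L/v_c = 181/0.003560 = 50840 d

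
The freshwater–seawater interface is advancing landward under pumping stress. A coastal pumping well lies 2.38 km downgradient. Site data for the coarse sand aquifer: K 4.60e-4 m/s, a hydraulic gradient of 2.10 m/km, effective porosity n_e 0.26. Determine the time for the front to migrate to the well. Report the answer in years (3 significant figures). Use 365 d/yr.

20.3 years

K = 4.60e-4 m/s × 86400 s/d = 39.74 m/d
Specific discharge q = 39.74 × 0.0021 = 0.08346 m/d
Seepage velocity v = q / n = 0.08346 / 0.26 = 0.3210 m/d
L = 2.38 km = 2380 m
t = L / v = 2380 / 0.3210 = 7414 d
   = 7414 / 365 = 20.3 yr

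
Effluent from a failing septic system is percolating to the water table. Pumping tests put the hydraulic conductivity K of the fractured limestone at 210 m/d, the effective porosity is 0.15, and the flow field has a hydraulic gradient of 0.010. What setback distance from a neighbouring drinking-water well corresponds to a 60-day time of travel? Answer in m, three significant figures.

840 m

Specific discharge q = 210 × 0.010 = 2.100 m/d
v_s = q/n_e = 2.100/0.15 = 14.00 m/d
L = v × T = 14.00 × 60 = 840.0 m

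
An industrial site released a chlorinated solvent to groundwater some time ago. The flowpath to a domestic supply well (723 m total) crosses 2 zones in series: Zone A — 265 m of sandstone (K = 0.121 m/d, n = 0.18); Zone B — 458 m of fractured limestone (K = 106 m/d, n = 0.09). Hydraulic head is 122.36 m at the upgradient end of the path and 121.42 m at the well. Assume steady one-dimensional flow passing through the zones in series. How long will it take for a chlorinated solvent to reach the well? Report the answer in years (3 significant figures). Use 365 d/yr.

569 years

Total head drop ΔH = 122.36 − 121.42 = 0.94 m
Continuity: the same q passes through each zone, so ΔH = q·Σ(L_j/K_j) — the zones act as resistances in series.
Σ(L/K) = 265/0.121 + 458/106 = 2190 + 4.321 = 2194 d
q = ΔH / Σ(L/K) = 0.94 / 2194 = 4.284e-4 m/d (same in every zone)
Zone A: v = q/n = 4.284e-4/0.18 = 0.002380 m/d → t_A = 265/0.002380 = 111400 d
Zone B: v = q/n = 4.284e-4/0.09 = 0.004760 m/d → t_B = 458/0.004760 = 96230 d
Total t = 111400 + 96230 = 207600 d
   = 207600 / 365 = 569 yr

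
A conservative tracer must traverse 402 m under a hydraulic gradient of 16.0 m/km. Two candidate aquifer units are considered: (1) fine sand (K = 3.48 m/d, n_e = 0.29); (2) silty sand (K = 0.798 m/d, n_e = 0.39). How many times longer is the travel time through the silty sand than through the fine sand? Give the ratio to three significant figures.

5.86

Unit 1 (fine sand): v = 3.48×0.016/0.29 = 0.1920 m/d, t = 402/0.1920 = 2094 d
Unit 2 (silty sand): v = 0.798×0.016/0.39 = 0.03274 m/d, t = 402/0.03274 = 12280 d
t(silty sand) / t(fine sand) = 12280/2094 = 5.86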